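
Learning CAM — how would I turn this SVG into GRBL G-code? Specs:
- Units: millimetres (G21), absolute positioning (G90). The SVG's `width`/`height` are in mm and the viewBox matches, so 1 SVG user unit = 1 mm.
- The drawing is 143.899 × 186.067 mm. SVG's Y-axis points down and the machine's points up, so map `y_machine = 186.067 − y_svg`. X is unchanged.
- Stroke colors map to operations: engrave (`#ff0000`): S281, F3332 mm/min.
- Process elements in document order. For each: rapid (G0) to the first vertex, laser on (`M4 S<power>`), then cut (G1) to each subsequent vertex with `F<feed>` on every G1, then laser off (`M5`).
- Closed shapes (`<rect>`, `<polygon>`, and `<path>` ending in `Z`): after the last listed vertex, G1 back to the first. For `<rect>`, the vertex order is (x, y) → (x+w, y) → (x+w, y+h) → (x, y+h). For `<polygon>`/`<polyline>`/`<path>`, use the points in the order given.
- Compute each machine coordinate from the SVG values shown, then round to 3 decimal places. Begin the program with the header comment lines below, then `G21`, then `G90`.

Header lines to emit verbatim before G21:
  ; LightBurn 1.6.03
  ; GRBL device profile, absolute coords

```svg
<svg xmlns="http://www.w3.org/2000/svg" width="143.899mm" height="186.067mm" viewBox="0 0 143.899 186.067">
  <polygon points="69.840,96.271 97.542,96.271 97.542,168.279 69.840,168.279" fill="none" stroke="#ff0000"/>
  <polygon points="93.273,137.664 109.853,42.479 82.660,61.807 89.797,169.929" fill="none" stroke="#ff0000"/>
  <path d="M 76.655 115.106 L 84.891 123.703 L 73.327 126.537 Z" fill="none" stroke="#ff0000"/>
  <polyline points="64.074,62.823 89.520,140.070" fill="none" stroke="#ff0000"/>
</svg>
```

1 u = 1 mm; y_m = 186.067 − y.

[1] `<polygon>` rectangle, #ff0000→engrave S281 F3332: (69.840,89.796) → (97.542,89.796) → (97.542,17.788) → (69.840,17.788) → (69.840,89.796) (closed)

[2] `<polygon>` closed polygon, #ff0000→engrave S281 F3332: (93.273,48.403) → (109.853,143.588) → (82.660,124.260) → (89.797,16.138) → (93.273,48.403) (closed)

[3] `<path>` regular polygon, #ff0000→engrave S281 F3332: (76.655,70.961) → (84.891,62.364) → (73.327,59.530) → (76.655,70.961) (closed)

[4] `<polyline>` line segment, #ff0000→engrave S281 F3332: (64.074,123.244) → (89.520,45.997)

; LightBurn 1.6.03
; GRBL device profile, absolute coords
G21
G90
G0 X69.840 Y89.796
M4 S281
G1 X97.542 Y89.796 F3332
G1 X97.542 Y17.788 F3332
G1 X69.840 Y17.788 F3332
G1 X69.840 Y89.796 F3332
M5
G0 X93.273 Y48.403
M4 S281
G1 X109.853 Y143.588 F3332
G1 X82.660 Y124.260 F3332
G1 X89.797 Y16.138 F3332
G1 X93.273 Y48.403 F3332
M5
G0 X76.655 Y70.961
M4 S281
G1 X84.891 Y62.364 F3332
G1 X73.327 Y59.530 F3332
G1 X76.655 Y70.961 F3332
M5
G0 X64.074 Y123.244
M4 S281
G1 X89.520 Y45.997 F3332
M5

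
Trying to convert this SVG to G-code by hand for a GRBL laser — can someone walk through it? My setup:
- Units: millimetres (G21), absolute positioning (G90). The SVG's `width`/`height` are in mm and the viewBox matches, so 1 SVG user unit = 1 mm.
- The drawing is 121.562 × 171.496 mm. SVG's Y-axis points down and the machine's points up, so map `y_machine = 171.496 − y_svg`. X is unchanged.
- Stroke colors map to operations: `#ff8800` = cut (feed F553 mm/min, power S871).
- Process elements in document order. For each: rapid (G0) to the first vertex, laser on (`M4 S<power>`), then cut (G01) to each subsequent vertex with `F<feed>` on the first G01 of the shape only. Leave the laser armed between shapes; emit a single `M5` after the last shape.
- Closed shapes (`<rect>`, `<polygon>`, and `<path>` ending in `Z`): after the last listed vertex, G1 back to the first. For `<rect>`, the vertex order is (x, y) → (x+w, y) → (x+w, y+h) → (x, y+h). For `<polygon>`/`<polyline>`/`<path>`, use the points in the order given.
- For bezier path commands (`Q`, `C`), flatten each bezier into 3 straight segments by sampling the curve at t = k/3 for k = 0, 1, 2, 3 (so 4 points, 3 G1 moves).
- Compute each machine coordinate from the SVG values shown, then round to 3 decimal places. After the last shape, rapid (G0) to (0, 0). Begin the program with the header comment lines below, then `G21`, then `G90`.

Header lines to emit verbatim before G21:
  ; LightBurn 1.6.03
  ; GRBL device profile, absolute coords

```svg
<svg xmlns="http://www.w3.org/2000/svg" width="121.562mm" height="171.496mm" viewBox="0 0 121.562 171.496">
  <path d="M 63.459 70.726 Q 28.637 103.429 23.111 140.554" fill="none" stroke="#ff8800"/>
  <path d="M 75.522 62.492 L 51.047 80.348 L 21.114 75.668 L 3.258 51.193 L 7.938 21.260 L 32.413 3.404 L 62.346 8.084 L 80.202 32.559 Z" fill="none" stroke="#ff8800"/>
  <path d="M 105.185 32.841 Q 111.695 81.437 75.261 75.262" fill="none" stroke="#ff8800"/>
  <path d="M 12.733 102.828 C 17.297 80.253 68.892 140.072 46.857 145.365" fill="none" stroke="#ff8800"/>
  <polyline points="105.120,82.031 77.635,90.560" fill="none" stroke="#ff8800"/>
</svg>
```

Since the viewBox matches the mm dimensions, user units are millimetres directly. The only transform is the Y-flip y_m = 171.496 − y_svg.

Shape 1 is a quadratic bezier drawn with `<path>`. Its stroke #ff8800 means cut at S871, F553. After flipping Y the toolpath is (63.459,100.770) → (43.499,78.477) → (30.050,55.201) → (23.111,30.942).

Shape 2 is a regular polygon drawn with `<path>`. Its stroke #ff8800 means cut at S871, F553. After flipping Y the toolpath is (75.522,109.004) → (51.047,91.148) → (21.114,95.828) → (3.258,120.303) → (7.938,150.236) → (32.413,168.092) → (62.346,163.412) → (80.202,138.937) → (75.522,109.004), returning to the start.

Shape 3 is a quadratic bezier drawn with `<path>`. Its stroke #ff8800 means cut at S871, F553. After flipping Y the toolpath is (105.185,138.655) → (104.753,112.343) → (94.779,98.203) → (75.261,96.234).

Shape 4 is a cubic bezier drawn with `<path>`. Its stroke #ff8800 means cut at S871, F553. After flipping Y the toolpath is (12.733,68.668) → (28.505,68.849) → (48.818,44.528) → (46.857,26.131).

Shape 5 is a line segment drawn with `<polyline>`. Its stroke #ff8800 means cut at S871, F553. After flipping Y the toolpath is (105.120,89.465) → (77.635,80.936).

; LightBurn 1.6.03
; GRBL device profile, absolute coords
G21
G90
G0 X63.459 Y100.770
M4 S871
G01 X43.499 Y78.477 F553
G01 X30.050 Y55.201
G01 X23.111 Y30.942
G0 X75.522 Y109.004
M4 S871
G01 X51.047 Y91.148 F553
G01 X21.114 Y95.828
G01 X3.258 Y120.303
G01 X7.938 Y150.236
G01 X32.413 Y168.092
G01 X62.346 Y163.412
G01 X80.202 Y138.937
G01 X75.522 Y109.004
G0 X105.185 Y138.655
M4 S871
G01 X104.753 Y112.343 F553
G01 X94.779 Y98.203
G01 X75.261 Y96.234
G0 X12.733 Y68.668
M4 S871
G01 X28.505 Y68.849 F553
G01 X48.818 Y44.528
G01 X46.857 Y26.131
G0 X105.120 Y89.465
M4 S871
G01 X77.635 Y80.936 F553
M5
G0 X0.000 Y0.000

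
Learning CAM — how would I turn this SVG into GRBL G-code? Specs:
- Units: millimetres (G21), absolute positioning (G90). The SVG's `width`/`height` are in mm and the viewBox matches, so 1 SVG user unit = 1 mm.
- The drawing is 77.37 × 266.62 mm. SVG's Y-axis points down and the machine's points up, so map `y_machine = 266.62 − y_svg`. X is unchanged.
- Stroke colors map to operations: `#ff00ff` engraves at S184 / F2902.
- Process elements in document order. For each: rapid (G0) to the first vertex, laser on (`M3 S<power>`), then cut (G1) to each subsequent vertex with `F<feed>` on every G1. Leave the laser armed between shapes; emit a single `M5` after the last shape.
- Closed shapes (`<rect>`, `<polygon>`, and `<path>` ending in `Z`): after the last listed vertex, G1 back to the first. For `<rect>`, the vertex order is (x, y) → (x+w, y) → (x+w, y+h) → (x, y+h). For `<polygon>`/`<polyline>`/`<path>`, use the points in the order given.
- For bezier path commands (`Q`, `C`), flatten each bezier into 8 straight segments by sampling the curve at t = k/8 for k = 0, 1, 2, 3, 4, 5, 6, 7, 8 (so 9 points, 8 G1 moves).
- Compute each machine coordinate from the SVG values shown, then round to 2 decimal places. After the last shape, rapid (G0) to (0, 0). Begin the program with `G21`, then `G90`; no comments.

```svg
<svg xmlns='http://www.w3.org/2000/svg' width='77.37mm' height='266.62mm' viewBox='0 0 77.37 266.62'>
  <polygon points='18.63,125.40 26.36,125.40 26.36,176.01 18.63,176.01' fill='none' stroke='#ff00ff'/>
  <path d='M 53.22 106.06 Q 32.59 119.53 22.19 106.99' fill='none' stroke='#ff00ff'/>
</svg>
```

1 u = 1 mm; y_m = 266.62 − y.

[1] `<polygon>` rectangle, #ff00ff→engrave S184 F2902: (18.63,141.22) → (26.36,141.22) → (26.36,90.61) → (18.63,90.61) → (18.63,141.22) (closed)

[2] `<path>` quadratic bezier, #ff00ff→engrave S184 F2902: (53.22,160.56) → (48.22,157.60) → (43.54,155.45) → (39.19,154.12) → (35.15,153.59) → (31.43,153.88) → (28.03,154.99) → (24.95,156.90) → (22.19,159.63)

G21
G90
G0 X18.63 Y141.22
M3 S184
G1 X26.36 Y141.22 F2902
G1 X26.36 Y90.61 F2902
G1 X18.63 Y90.61 F2902
G1 X18.63 Y141.22 F2902
G0 X53.22 Y160.56
M3 S184
G1 X48.22 Y157.60 F2902
G1 X43.54 Y155.45 F2902
G1 X39.19 Y154.12 F2902
G1 X35.15 Y153.59 F2902
G1 X31.43 Y153.88 F2902
G1 X28.03 Y154.99 F2902
G1 X24.95 Y156.90 F2902
G1 X22.19 Y159.63 F2902
M5
G0 X0.00 Y0.00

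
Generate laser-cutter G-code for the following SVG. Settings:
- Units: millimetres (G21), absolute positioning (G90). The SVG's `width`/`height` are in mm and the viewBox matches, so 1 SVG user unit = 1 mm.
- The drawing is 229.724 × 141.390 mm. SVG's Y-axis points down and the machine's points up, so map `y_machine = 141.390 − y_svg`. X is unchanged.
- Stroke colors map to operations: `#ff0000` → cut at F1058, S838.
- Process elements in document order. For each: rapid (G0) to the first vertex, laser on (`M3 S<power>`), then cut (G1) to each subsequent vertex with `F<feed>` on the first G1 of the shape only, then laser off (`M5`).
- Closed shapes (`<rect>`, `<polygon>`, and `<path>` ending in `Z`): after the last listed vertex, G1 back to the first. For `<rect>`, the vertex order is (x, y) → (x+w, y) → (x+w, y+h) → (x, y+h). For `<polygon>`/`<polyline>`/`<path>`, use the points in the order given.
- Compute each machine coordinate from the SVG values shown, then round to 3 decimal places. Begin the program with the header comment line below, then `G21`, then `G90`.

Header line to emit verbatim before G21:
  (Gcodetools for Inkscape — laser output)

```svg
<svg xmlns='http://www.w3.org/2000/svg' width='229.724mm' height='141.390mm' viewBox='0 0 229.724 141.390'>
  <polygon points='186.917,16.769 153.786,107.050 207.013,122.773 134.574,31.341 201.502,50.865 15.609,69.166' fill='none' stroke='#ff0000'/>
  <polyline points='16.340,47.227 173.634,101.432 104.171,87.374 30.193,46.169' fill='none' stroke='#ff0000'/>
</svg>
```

(Gcodetools for Inkscape — laser output)
G21
G90
G0 X186.917 Y124.621
M3 S838
G1 X153.786 Y34.340 F1058
G1 X207.013 Y18.617
G1 X134.574 Y110.049
G1 X201.502 Y90.525
G1 X15.609 Y72.224
G1 X186.917 Y124.621
M5
G0 X16.340 Y94.163
M3 S838
G1 X173.634 Y39.958 F1058
G1 X104.171 Y54.016
G1 X30.193 Y95.221
M5

1 u = 1 mm; y_m = 141.390 − y.

[1] `<polygon>` closed polygon, #ff0000→cut S838 F1058: (186.917,124.621) → (153.786,34.340) → (207.013,18.617) → (134.574,110.049) → (201.502,90.525) → (15.609,72.224) → (186.917,124.621) (closed)

[2] `<polyline>` open polyline, #ff0000→cut S838 F1058: (16.340,94.163) → (173.634,39.958) → (104.171,54.016) → (30.193,95.221)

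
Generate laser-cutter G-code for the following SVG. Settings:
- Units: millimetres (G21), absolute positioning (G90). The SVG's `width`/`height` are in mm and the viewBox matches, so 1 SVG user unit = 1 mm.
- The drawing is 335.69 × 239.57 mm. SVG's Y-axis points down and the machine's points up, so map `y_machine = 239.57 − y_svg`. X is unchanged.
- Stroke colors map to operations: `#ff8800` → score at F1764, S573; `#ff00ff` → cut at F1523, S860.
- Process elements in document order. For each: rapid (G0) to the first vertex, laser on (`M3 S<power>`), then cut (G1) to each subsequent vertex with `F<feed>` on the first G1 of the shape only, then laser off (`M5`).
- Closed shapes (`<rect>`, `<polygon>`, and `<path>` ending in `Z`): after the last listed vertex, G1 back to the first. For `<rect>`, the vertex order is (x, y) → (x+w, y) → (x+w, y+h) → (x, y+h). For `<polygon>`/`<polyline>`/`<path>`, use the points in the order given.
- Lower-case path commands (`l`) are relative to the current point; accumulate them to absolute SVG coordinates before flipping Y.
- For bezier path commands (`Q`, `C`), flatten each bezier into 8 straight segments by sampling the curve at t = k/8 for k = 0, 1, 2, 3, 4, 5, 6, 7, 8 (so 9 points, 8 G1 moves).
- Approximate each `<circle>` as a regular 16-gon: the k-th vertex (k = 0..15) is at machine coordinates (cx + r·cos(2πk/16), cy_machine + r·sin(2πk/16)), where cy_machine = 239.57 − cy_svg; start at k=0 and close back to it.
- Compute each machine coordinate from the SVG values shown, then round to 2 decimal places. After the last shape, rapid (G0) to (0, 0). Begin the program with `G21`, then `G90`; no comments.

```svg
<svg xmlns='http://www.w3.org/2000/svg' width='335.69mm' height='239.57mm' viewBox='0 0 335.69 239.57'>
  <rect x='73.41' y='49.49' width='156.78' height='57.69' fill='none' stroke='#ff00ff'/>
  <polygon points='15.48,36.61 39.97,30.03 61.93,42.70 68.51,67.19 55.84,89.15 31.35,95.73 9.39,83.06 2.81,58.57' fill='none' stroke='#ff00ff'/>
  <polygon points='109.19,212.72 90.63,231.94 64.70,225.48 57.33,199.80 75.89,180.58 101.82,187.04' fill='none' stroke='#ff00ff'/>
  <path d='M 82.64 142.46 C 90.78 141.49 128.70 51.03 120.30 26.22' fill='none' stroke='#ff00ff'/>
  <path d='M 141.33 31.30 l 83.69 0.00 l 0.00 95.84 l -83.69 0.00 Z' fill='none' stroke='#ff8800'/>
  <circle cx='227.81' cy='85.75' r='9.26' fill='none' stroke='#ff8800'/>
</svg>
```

G21
G90
G0 X73.41 Y190.08
M3 S860
G1 X230.19 Y190.08 F1523
G1 X230.19 Y132.39
G1 X73.41 Y132.39
G1 X73.41 Y190.08
M5
G0 X15.48 Y202.96
M3 S860
G1 X39.97 Y209.54 F1523
G1 X61.93 Y196.87
G1 X68.51 Y172.38
G1 X55.84 Y150.42
G1 X31.35 Y143.84
G1 X9.39 Y156.51
G1 X2.81 Y181.00
G1 X15.48 Y202.96
M5
G0 X109.19 Y26.85
M3 S860
G1 X90.63 Y7.63 F1523
G1 X64.70 Y14.09
G1 X57.33 Y39.77
G1 X75.89 Y58.99
G1 X101.82 Y52.53
G1 X109.19 Y26.85
M5
G0 X82.64 Y97.11
M3 S860
G1 X86.94 Y101.37 F1523
G1 X93.14 Y112.19
G1 X100.35 Y127.77
G1 X107.67 Y146.29
G1 X114.22 Y165.92
G1 X119.10 Y184.86
G1 X121.43 Y201.27
G1 X120.30 Y213.35
M5
G0 X141.33 Y208.27
M3 S573
G1 X225.02 Y208.27 F1764
G1 X225.02 Y112.43
G1 X141.33 Y112.43
G1 X141.33 Y208.27
M5
G0 X237.07 Y153.82
M3 S573
G1 X236.37 Y157.36 F1764
G1 X234.36 Y160.37
G1 X231.35 Y162.38
G1 X227.81 Y163.08
G1 X224.27 Y162.38
G1 X221.26 Y160.37
G1 X219.25 Y157.36
G1 X218.55 Y153.82
G1 X219.25 Y150.28
G1 X221.26 Y147.27
G1 X224.27 Y145.26
G1 X227.81 Y144.56
G1 X231.35 Y145.26
G1 X234.36 Y147.27
G1 X236.37 Y150.28
G1 X237.07 Y153.82
M5
G0 X0.00 Y0.00

viewBox `0 0 335.69 239.57` with mm width/height → 1 unit = 1 mm. Flip: y_m = 239.57 − y_svg.

**Shape 1** — `<rect>` rectangle, stroke `#ff00ff` → cut (S860, F1523). Machine vertices: (73.41,190.08) → (230.19,190.08) → (230.19,132.39) → (73.41,132.39) → (73.41,190.08). Closed: final G1 returns to the first vertex.

**Shape 2** — `<polygon>` regular polygon, stroke `#ff00ff` → cut (S860, F1523). Machine vertices: (15.48,202.96) → (39.97,209.54) → (61.93,196.87) → (68.51,172.38) → (55.84,150.42) → (31.35,143.84) → (9.39,156.51) → (2.81,181.00) → (15.48,202.96). Closed: final G1 returns to the first vertex.

**Shape 3** — `<polygon>` regular polygon, stroke `#ff00ff` → cut (S860, F1523). Machine vertices: (109.19,26.85) → (90.63,7.63) → (64.70,14.09) → (57.33,39.77) → (75.89,58.99) → (101.82,52.53) → (109.19,26.85). Closed: final G1 returns to the first vertex.

**Shape 4** — `<path>` cubic bezier, stroke `#ff00ff` → cut (S860, F1523). Control points (SVG): P0=(82.64,142.46), P1=(90.78,141.49), P2=(128.70,51.03), P3=(120.30,26.22); sampled at t=k/8. Machine vertices: (82.64,97.11) → (86.94,101.37) → (93.14,112.19) → (100.35,127.77) → (107.67,146.29) → (114.22,165.92) → (119.10,184.86) → (121.43,201.27) → (120.30,213.35). Open path.

**Shape 5** — `<path>` rectangle, stroke `#ff8800` → score (S573, F1764). Machine vertices: (141.33,208.27) → (225.02,208.27) → (225.02,112.43) → (141.33,112.43) → (141.33,208.27). Closed: final G1 returns to the first vertex.

**Shape 6** — `<circle>` circle, stroke `#ff8800` → score (S573, F1764). Machine vertices: (237.07,153.82) → (236.37,157.36) → (234.36,160.37) → (231.35,162.38) → (227.81,163.08) → (224.27,162.38) → (221.26,160.37) → (219.25,157.36) → (218.55,153.82) → (219.25,150.28) → (221.26,147.27) → (224.27,145.26) → (227.81,144.56) → (231.35,145.26) → (234.36,147.27) → (236.37,150.28) → (237.07,153.82). Closed: final G1 returns to the first vertex.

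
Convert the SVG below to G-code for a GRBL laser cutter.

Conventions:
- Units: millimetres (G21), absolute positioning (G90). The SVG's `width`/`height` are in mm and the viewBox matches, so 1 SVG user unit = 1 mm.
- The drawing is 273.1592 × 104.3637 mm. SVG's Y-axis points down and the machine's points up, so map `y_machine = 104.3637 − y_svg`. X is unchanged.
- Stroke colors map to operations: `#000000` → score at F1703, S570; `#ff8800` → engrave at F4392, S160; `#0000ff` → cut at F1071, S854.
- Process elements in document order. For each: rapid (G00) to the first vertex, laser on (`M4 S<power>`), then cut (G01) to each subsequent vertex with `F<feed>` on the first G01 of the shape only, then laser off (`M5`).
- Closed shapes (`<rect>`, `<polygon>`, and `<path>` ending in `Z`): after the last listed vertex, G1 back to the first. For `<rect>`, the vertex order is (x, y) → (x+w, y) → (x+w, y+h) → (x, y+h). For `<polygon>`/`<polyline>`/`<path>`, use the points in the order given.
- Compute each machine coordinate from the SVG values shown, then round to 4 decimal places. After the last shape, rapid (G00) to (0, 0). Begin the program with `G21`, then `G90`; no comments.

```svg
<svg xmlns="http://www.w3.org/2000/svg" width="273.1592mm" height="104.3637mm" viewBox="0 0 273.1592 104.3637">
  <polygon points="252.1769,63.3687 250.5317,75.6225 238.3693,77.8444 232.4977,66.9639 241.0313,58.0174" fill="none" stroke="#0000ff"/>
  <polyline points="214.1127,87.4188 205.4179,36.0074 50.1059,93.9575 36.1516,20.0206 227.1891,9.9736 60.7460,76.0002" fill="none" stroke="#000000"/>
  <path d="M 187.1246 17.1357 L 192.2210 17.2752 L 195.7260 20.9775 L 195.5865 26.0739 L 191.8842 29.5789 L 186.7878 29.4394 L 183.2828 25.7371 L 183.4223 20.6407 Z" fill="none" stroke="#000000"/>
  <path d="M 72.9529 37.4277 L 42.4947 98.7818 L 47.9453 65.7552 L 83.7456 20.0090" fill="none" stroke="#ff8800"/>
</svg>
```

viewBox `0 0 273.1592 104.3637` with mm width/height → 1 unit = 1 mm. Flip: y_m = 104.3637 − y_svg.

**Shape 1** — `<polygon>` regular polygon, stroke `#0000ff` → cut (S854, F1071). Machine vertices: (252.1769,40.9950) → (250.5317,28.7412) → (238.3693,26.5193) → (232.4977,37.3998) → (241.0313,46.3463) → (252.1769,40.9950). Closed: final G1 returns to the first vertex.

**Shape 2** — `<polyline>` open polyline, stroke `#000000` → score (S570, F1703). Machine vertices: (214.1127,16.9449) → (205.4179,68.3563) → (50.1059,10.4062) → (36.1516,84.3431) → (227.1891,94.3901) → (60.7460,28.3635). Open path.

**Shape 3** — `<path>` regular polygon, stroke `#000000` → score (S570, F1703). Machine vertices: (187.1246,87.2280) → (192.2210,87.0885) → (195.7260,83.3862) → (195.5865,78.2898) → (191.8842,74.7848) → (186.7878,74.9243) → (183.2828,78.6266) → (183.4223,83.7230) → (187.1246,87.2280). Closed: final G1 returns to the first vertex.

**Shape 4** — `<path>` open polyline, stroke `#ff8800` → engrave (S160, F4392). Machine vertices: (72.9529,66.9360) → (42.4947,5.5819) → (47.9453,38.6085) → (83.7456,84.3547). Open path.

G21
G90
G00 X252.1769 Y40.9950
M4 S854
G01 X250.5317 Y28.7412 F1071
G01 X238.3693 Y26.5193
G01 X232.4977 Y37.3998
G01 X241.0313 Y46.3463
G01 X252.1769 Y40.9950
M5
G00 X214.1127 Y16.9449
M4 S570
G01 X205.4179 Y68.3563 F1703
G01 X50.1059 Y10.4062
G01 X36.1516 Y84.3431
G01 X227.1891 Y94.3901
G01 X60.7460 Y28.3635
M5
G00 X187.1246 Y87.2280
M4 S570
G01 X192.2210 Y87.0885 F1703
G01 X195.7260 Y83.3862
G01 X195.5865 Y78.2898
G01 X191.8842 Y74.7848
G01 X186.7878 Y74.9243
G01 X183.2828 Y78.6266
G01 X183.4223 Y83.7230
G01 X187.1246 Y87.2280
M5
G00 X72.9529 Y66.9360
M4 S160
G01 X42.4947 Y5.5819 F4392
G01 X47.9453 Y38.6085
G01 X83.7456 Y84.3547
M5
G00 X0.0000 Y0.0000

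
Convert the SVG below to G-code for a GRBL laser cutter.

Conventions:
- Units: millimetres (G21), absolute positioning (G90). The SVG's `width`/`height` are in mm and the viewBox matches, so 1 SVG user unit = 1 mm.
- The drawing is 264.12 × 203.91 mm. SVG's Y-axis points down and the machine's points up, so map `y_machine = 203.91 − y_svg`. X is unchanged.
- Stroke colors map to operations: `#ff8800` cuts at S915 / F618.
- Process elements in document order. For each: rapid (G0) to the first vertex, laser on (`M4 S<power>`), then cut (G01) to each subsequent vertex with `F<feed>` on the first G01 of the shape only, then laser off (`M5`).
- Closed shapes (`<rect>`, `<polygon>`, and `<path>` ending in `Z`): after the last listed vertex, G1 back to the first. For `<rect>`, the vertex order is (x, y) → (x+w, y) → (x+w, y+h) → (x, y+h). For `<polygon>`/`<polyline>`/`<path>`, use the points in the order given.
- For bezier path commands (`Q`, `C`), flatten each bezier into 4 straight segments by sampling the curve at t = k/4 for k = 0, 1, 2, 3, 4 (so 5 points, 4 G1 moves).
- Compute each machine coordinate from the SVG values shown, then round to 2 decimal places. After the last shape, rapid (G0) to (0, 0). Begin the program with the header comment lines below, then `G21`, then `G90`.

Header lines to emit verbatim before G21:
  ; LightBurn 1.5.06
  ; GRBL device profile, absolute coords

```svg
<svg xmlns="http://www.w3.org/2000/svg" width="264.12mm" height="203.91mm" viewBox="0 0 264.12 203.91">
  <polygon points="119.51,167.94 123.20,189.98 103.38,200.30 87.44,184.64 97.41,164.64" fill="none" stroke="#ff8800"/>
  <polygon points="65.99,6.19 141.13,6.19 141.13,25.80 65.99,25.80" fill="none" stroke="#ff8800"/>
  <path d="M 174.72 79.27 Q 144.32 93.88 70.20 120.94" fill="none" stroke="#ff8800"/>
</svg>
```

; LightBurn 1.5.06
; GRBL device profile, absolute coords
G21
G90
G0 X119.51 Y35.97
M4 S915
G01 X123.20 Y13.93 F618
G01 X103.38 Y3.61
G01 X87.44 Y19.27
G01 X97.41 Y39.27
G01 X119.51 Y35.97
M5
G0 X65.99 Y197.72
M4 S915
G01 X141.13 Y197.72 F618
G01 X141.13 Y178.11
G01 X65.99 Y178.11
G01 X65.99 Y197.72
M5
G0 X174.72 Y124.64
M4 S915
G01 X156.79 Y116.56 F618
G01 X133.39 Y106.92
G01 X104.53 Y95.72
G01 X70.20 Y82.97
M5
G0 X0.00 Y0.00

viewBox `0 0 264.12 203.91` with mm width/height → 1 unit = 1 mm. Flip: y_m = 203.91 − y_svg.

**Shape 1** — `<polygon>` regular polygon, stroke `#ff8800` → cut (S915, F618). Machine vertices: (119.51,35.97) → (123.20,13.93) → (103.38,3.61) → (87.44,19.27) → (97.41,39.27) → (119.51,35.97). Closed: final G1 returns to the first vertex.

**Shape 2** — `<polygon>` rectangle, stroke `#ff8800` → cut (S915, F618). Machine vertices: (65.99,197.72) → (141.13,197.72) → (141.13,178.11) → (65.99,178.11) → (65.99,197.72). Closed: final G1 returns to the first vertex.

**Shape 3** — `<path>` quadratic bezier, stroke `#ff8800` → cut (S915, F618). Control points (SVG): P0=(174.72,79.27), P1=(144.32,93.88), P2=(70.20,120.94); sampled at t=k/4. Machine vertices: (174.72,124.64) → (156.79,116.56) → (133.39,106.92) → (104.53,95.72) → (70.20,82.97). Open path.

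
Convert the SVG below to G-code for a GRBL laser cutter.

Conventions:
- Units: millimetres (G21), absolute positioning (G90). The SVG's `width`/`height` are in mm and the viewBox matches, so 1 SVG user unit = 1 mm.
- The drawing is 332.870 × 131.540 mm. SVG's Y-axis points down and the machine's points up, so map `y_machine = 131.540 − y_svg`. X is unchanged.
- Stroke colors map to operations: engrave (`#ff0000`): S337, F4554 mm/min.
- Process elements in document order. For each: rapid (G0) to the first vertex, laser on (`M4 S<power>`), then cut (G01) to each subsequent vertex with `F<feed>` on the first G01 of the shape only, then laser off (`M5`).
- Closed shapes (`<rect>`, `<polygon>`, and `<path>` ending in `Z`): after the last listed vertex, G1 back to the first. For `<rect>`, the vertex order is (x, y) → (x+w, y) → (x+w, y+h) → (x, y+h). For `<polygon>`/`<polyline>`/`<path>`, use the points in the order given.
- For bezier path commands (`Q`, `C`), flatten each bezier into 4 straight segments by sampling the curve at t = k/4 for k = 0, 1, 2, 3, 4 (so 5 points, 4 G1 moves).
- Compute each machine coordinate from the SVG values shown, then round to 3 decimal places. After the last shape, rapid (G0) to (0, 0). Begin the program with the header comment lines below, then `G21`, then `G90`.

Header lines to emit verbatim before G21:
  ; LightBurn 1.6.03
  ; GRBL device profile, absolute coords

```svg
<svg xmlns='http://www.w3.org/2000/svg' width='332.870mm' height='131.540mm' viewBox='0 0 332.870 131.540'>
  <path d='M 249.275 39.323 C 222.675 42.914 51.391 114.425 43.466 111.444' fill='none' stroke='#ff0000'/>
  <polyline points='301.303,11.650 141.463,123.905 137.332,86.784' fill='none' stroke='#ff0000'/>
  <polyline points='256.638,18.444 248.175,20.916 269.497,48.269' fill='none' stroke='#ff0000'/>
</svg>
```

Since the viewBox matches the mm dimensions, user units are millimetres directly. The only transform is the Y-flip y_m = 131.540 − y_svg.

Shape 1 is a cubic bezier drawn with `<path>`. Its stroke #ff0000 means engrave at S337, F4554. After flipping Y the toolpath is (249.275,92.217) → (207.010,79.014) → (139.367,53.692) → (75.226,29.602) → (43.466,20.096).

Shape 2 is a open polyline drawn with `<polyline>`. Its stroke #ff0000 means engrave at S337, F4554. After flipping Y the toolpath is (301.303,119.890) → (141.463,7.635) → (137.332,44.756).

Shape 3 is a open polyline drawn with `<polyline>`. Its stroke #ff0000 means engrave at S337, F4554. After flipping Y the toolpath is (256.638,113.096) → (248.175,110.624) → (269.497,83.271).

; LightBurn 1.6.03
; GRBL device profile, absolute coords
G21
G90
G0 X249.275 Y92.217
M4 S337
G01 X207.010 Y79.014 F4554
G01 X139.367 Y53.692
G01 X75.226 Y29.602
G01 X43.466 Y20.096
M5
G0 X301.303 Y119.890
M4 S337
G01 X141.463 Y7.635 F4554
G01 X137.332 Y44.756
M5
G0 X256.638 Y113.096
M4 S337
G01 X248.175 Y110.624 F4554
G01 X269.497 Y83.271
M5
G0 X0.000 Y0.000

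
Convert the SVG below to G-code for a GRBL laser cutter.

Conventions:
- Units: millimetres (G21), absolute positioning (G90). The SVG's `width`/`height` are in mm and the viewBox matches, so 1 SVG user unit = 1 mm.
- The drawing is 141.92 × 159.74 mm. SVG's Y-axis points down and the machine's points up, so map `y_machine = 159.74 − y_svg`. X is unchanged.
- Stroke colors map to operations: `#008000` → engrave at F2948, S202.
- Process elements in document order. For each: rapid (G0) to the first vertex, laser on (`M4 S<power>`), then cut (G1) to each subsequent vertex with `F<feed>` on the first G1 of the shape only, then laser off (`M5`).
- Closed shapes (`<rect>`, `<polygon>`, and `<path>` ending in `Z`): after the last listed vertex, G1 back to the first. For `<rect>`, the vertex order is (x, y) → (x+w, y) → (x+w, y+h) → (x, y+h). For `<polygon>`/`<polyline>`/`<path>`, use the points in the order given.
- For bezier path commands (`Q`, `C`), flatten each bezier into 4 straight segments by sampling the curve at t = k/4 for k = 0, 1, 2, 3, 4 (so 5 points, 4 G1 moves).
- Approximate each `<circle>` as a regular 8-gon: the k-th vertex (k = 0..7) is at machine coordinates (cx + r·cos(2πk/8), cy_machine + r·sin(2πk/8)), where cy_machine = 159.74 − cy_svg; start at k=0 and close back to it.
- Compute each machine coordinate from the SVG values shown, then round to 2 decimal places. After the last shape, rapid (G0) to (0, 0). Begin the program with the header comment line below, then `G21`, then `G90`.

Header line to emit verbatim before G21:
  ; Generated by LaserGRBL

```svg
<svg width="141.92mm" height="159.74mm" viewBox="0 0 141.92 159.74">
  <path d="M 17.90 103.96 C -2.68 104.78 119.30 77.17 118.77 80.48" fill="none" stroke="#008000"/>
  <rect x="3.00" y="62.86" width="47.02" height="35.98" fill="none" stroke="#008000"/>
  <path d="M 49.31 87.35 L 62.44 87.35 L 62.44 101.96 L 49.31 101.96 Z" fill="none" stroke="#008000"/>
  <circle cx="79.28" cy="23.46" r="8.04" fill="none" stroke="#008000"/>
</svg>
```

; Generated by LaserGRBL
G21
G90
G0 X17.90 Y55.78
M4 S202
G1 X25.05 Y59.57 F2948
G1 X60.82 Y68.45
G1 X100.34 Y76.87
G1 X118.77 Y79.26
M5
G0 X3.00 Y96.88
M4 S202
G1 X50.02 Y96.88 F2948
G1 X50.02 Y60.90
G1 X3.00 Y60.90
G1 X3.00 Y96.88
M5
G0 X49.31 Y72.39
M4 S202
G1 X62.44 Y72.39 F2948
G1 X62.44 Y57.78
G1 X49.31 Y57.78
G1 X49.31 Y72.39
M5
G0 X87.32 Y136.28
M4 S202
G1 X84.97 Y141.97 F2948
G1 X79.28 Y144.32
G1 X73.59 Y141.97
G1 X71.24 Y136.28
G1 X73.59 Y130.59
G1 X79.28 Y128.24
G1 X84.97 Y130.59
G1 X87.32 Y136.28
M5
G0 X0.00 Y0.00

Since the viewBox matches the mm dimensions, user units are millimetres directly. The only transform is the Y-flip y_m = 159.74 − y_svg.

Shape 1 is a cubic bezier drawn with `<path>`. Its stroke #008000 means engrave at S202, F2948. After flipping Y the toolpath is (17.90,55.78) → (25.05,59.57) → (60.82,68.45) → (100.34,76.87) → (118.77,79.26).

Shape 2 is a rectangle drawn with `<rect>`. Its stroke #008000 means engrave at S202, F2948. After flipping Y the toolpath is (3.00,96.88) → (50.02,96.88) → (50.02,60.90) → (3.00,60.90) → (3.00,96.88), returning to the start.

Shape 3 is a rectangle drawn with `<path>`. Its stroke #008000 means engrave at S202, F2948. After flipping Y the toolpath is (49.31,72.39) → (62.44,72.39) → (62.44,57.78) → (49.31,57.78) → (49.31,72.39), returning to the start.

Shape 4 is a circle drawn with `<circle>`. Its stroke #008000 means engrave at S202, F2948. After flipping Y the toolpath is (87.32,136.28) → (84.97,141.97) → (79.28,144.32) → (73.59,141.97) → (71.24,136.28) → (73.59,130.59) → (79.28,128.24) → (84.97,130.59) → (87.32,136.28), returning to the start.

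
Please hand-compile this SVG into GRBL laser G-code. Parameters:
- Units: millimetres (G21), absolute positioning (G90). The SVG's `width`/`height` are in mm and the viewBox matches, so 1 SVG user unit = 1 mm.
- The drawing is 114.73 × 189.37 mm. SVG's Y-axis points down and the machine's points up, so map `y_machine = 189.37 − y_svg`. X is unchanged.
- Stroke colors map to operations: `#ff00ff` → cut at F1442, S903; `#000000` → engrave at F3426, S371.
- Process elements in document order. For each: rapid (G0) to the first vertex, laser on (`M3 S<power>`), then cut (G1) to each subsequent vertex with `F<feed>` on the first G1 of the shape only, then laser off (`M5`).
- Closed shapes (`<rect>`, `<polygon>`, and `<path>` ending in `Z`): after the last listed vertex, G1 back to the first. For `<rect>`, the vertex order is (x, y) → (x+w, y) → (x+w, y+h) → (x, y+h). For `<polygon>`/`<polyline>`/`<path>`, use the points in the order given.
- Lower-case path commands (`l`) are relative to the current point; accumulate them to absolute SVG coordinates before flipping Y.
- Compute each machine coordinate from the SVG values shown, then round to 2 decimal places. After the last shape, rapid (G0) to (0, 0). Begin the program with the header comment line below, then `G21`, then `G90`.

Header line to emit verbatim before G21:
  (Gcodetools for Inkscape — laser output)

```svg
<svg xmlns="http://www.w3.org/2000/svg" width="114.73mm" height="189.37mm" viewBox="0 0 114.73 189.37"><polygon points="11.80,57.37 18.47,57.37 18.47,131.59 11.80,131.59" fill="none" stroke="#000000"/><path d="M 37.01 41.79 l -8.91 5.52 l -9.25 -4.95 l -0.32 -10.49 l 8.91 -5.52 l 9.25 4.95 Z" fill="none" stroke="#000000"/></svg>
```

Since the viewBox matches the mm dimensions, user units are millimetres directly. The only transform is the Y-flip y_m = 189.37 − y_svg.

Shape 1 is a rectangle drawn with `<polygon>`. Its stroke #000000 means engrave at S371, F3426. After flipping Y the toolpath is (11.80,132.00) → (18.47,132.00) → (18.47,57.78) → (11.80,57.78) → (11.80,132.00), returning to the start.

Shape 2 is a regular polygon drawn with `<path>`. Its stroke #000000 means engrave at S371, F3426. After flipping Y the toolpath is (37.01,147.58) → (28.10,142.06) → (18.85,147.01) → (18.53,157.50) → (27.44,163.02) → (36.69,158.07) → (37.01,147.58), returning to the start.

(Gcodetools for Inkscape — laser output)
G21
G90
G0 X11.80 Y132.00
M3 S371
G1 X18.47 Y132.00 F3426
G1 X18.47 Y57.78
G1 X11.80 Y57.78
G1 X11.80 Y132.00
M5
G0 X37.01 Y147.58
M3 S371
G1 X28.10 Y142.06 F3426
G1 X18.85 Y147.01
G1 X18.53 Y157.50
G1 X27.44 Y163.02
G1 X36.69 Y158.07
G1 X37.01 Y147.58
M5
G0 X0.00 Y0.00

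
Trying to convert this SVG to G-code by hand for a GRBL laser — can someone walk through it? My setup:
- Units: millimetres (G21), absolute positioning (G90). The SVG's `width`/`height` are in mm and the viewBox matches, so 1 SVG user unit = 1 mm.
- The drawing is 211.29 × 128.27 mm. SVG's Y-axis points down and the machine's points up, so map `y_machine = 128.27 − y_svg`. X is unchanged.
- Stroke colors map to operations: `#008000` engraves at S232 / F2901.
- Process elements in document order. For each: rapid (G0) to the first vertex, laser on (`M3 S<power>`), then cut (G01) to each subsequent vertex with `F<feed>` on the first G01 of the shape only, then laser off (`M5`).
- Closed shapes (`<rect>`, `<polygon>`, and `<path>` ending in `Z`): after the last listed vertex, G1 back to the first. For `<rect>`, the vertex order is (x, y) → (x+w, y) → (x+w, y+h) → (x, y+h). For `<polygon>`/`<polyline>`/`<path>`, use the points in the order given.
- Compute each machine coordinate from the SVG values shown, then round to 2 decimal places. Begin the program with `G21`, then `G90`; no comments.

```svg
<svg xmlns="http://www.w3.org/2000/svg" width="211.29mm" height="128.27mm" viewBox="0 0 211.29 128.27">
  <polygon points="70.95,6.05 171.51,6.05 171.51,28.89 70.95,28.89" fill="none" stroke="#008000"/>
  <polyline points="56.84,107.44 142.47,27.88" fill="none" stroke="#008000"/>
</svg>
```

G21
G90
G0 X70.95 Y122.22
M3 S232
G01 X171.51 Y122.22 F2901
G01 X171.51 Y99.38
G01 X70.95 Y99.38
G01 X70.95 Y122.22
M5
G0 X56.84 Y20.83
M3 S232
G01 X142.47 Y100.39 F2901
M5

Since the viewBox matches the mm dimensions, user units are millimetres directly. The only transform is the Y-flip y_m = 128.27 − y_svg.

Shape 1 is a rectangle drawn with `<polygon>`. Its stroke #008000 means engrave at S232, F2901. After flipping Y the toolpath is (70.95,122.22) → (171.51,122.22) → (171.51,99.38) → (70.95,99.38) → (70.95,122.22), returning to the start.

Shape 2 is a line segment drawn with `<polyline>`. Its stroke #008000 means engrave at S232, F2901. After flipping Y the toolpath is (56.84,20.83) → (142.47,100.39).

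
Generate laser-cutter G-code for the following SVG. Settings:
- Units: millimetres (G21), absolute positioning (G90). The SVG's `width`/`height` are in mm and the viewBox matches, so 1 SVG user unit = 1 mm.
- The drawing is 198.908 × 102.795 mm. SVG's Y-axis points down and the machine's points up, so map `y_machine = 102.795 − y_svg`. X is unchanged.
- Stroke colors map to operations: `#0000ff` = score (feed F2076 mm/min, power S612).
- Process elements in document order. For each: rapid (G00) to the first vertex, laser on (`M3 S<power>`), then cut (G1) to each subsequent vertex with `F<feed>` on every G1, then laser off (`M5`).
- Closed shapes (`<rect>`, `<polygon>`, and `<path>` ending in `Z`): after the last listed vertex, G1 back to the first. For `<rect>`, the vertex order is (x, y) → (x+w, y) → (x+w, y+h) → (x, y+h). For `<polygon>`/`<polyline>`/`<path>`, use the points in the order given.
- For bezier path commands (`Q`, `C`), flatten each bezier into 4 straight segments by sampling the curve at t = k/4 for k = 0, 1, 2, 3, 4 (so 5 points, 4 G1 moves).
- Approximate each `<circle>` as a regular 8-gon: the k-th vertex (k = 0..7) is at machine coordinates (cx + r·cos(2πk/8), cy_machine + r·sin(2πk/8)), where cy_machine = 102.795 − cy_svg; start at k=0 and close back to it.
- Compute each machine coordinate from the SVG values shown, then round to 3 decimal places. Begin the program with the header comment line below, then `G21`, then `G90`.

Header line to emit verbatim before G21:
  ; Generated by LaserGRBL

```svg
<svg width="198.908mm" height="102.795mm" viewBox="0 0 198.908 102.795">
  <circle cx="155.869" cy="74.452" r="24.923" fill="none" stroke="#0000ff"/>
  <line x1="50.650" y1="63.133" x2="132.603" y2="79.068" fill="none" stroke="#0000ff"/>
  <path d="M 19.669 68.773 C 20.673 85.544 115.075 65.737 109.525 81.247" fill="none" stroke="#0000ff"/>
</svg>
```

; Generated by LaserGRBL
G21
G90
G00 X180.792 Y28.343
M3 S612
G1 X173.492 Y45.966 F2076
G1 X155.869 Y53.266 F2076
G1 X138.246 Y45.966 F2076
G1 X130.946 Y28.343 F2076
G1 X138.246 Y10.720 F2076
G1 X155.869 Y3.420 F2076
G1 X173.492 Y10.720 F2076
G1 X180.792 Y28.343 F2076
M5
G00 X50.650 Y39.662
M3 S612
G1 X132.603 Y23.727 F2076
M5
G00 X19.669 Y34.022
M3 S612
G1 X34.913 Y27.179 F2076
G1 X67.055 Y27.312 F2076
G1 X97.968 Y27.682 F2076
G1 X109.525 Y21.548 F2076
M5

1 u = 1 mm; y_m = 102.795 − y.

[1] `<circle>` circle, #0000ff→score S612 F2076: (180.792,28.343) → (173.492,45.966) → (155.869,53.266) → (138.246,45.966) → (130.946,28.343) → (138.246,10.720) → (155.869,3.420) → (173.492,10.720) → (180.792,28.343) (closed)

[2] `<line>` line segment, #0000ff→score S612 F2076: (50.650,39.662) → (132.603,23.727)

[3] `<path>` cubic bezier, #0000ff→score S612 F2076: (19.669,34.022) → (34.913,27.179) → (67.055,27.312) → (97.968,27.682) → (109.525,21.548)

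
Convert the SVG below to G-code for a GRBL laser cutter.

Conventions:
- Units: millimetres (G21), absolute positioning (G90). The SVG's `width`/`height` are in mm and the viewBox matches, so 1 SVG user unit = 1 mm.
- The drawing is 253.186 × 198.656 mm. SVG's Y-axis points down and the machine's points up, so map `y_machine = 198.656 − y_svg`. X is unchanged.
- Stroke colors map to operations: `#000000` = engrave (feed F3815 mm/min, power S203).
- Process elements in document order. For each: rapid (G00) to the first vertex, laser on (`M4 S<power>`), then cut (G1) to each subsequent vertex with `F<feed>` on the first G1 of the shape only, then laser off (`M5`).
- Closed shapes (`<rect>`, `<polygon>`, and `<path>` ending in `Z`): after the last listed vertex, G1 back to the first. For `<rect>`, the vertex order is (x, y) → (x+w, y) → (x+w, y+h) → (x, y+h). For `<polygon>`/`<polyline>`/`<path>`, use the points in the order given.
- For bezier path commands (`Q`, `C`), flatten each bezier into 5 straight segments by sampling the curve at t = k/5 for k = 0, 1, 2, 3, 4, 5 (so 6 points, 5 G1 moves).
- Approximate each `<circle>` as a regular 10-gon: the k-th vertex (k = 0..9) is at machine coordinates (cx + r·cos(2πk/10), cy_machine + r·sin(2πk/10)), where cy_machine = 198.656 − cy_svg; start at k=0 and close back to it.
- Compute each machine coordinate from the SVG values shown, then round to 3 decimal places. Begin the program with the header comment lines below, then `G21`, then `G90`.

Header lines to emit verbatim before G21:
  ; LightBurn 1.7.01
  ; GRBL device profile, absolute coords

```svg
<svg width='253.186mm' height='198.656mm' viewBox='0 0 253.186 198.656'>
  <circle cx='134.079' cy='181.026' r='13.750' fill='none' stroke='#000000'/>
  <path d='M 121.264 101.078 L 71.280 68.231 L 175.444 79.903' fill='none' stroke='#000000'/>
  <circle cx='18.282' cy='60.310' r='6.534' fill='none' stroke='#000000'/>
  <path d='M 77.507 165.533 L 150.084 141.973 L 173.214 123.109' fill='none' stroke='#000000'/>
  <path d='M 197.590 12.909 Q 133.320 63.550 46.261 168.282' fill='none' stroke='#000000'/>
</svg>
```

Since the viewBox matches the mm dimensions, user units are millimetres directly. The only transform is the Y-flip y_m = 198.656 − y_svg.

Shape 1 is a circle drawn with `<circle>`. Its stroke #000000 means engrave at S203, F3815. After flipping Y the toolpath is (147.829,17.630) → (145.203,25.712) → (138.328,30.707) → (129.830,30.707) → (122.955,25.712) → (120.329,17.630) → (122.955,9.548) → (129.830,4.553) → (138.328,4.553) → (145.203,9.548) → (147.829,17.630), returning to the start.

Shape 2 is a open polyline drawn with `<path>`. Its stroke #000000 means engrave at S203, F3815. After flipping Y the toolpath is (121.264,97.578) → (71.280,130.425) → (175.444,118.753).

Shape 3 is a circle drawn with `<circle>`. Its stroke #000000 means engrave at S203, F3815. After flipping Y the toolpath is (24.816,138.346) → (23.568,142.187) → (20.301,144.560) → (16.263,144.560) → (12.996,142.187) → (11.748,138.346) → (12.996,134.505) → (16.263,132.132) → (20.301,132.132) → (23.568,134.505) → (24.816,138.346), returning to the start.

Shape 4 is a open polyline drawn with `<path>`. Its stroke #000000 means engrave at S203, F3815. After flipping Y the toolpath is (77.507,33.123) → (150.084,56.683) → (173.214,75.547).

Shape 5 is a quadratic bezier drawn with `<path>`. Its stroke #000000 means engrave at S203, F3815. After flipping Y the toolpath is (197.590,185.747) → (170.970,163.327) → (142.528,136.580) → (112.262,105.505) → (80.173,70.103) → (46.261,30.374).

; LightBurn 1.7.01
; GRBL device profile, absolute coords
G21
G90
G00 X147.829 Y17.630
M4 S203
G1 X145.203 Y25.712 F3815
G1 X138.328 Y30.707
G1 X129.830 Y30.707
G1 X122.955 Y25.712
G1 X120.329 Y17.630
G1 X122.955 Y9.548
G1 X129.830 Y4.553
G1 X138.328 Y4.553
G1 X145.203 Y9.548
G1 X147.829 Y17.630
M5
G00 X121.264 Y97.578
M4 S203
G1 X71.280 Y130.425 F3815
G1 X175.444 Y118.753
M5
G00 X24.816 Y138.346
M4 S203
G1 X23.568 Y142.187 F3815
G1 X20.301 Y144.560
G1 X16.263 Y144.560
G1 X12.996 Y142.187
G1 X11.748 Y138.346
G1 X12.996 Y134.505
G1 X16.263 Y132.132
G1 X20.301 Y132.132
G1 X23.568 Y134.505
G1 X24.816 Y138.346
M5
G00 X77.507 Y33.123
M4 S203
G1 X150.084 Y56.683 F3815
G1 X173.214 Y75.547
M5
G00 X197.590 Y185.747
M4 S203
G1 X170.970 Y163.327 F3815
G1 X142.528 Y136.580
G1 X112.262 Y105.505
G1 X80.173 Y70.103
G1 X46.261 Y30.374
M5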